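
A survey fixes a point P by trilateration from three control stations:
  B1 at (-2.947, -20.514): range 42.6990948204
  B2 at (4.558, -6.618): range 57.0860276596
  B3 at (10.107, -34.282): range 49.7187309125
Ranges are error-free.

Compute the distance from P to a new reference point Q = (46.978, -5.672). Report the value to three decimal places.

93.794

eq1: (x + 2.947)² + (y + 20.514)² = 42.6990948204²
eq2: (x − 4.558)² + (y + 6.618)² = 57.0860276596²
eq3: (x − 10.107)² + (y + 34.282)² = 49.7187309125²
eq3−eq2, eq3−eq1 (x²,y² cancel):
  -11.098·x + 55.328·y = -1999.696035
  -26.108·x + 27.536·y = -199.158463
det = -11.098·27.536 − 55.328·-26.108 = 1138.908896
x = (-1999.696035·27.536 − 55.328·-199.158463) / 1138.908896 = -38.672620
y = (-11.098·-199.158463 − -1999.696035·-26.108) / 1138.908896 = -43.899739
|P − Q| = √((-38.672620 − 46.978)² + (-43.899739 − -5.672)²) = 93.794396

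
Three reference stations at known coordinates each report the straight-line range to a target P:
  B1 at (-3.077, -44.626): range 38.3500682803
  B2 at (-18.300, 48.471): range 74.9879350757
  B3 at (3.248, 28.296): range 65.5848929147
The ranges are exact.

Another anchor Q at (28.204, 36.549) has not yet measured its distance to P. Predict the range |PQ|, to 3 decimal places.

eq1: (x + 3.077)² + (y + 44.626)² = 38.3500682803²
eq2: (x + 18.300)² + (y − 48.471)² = 74.9879350757²
eq3: (x − 3.248)² + (y − 28.296)² = 65.5848929147²
eq3−eq1, eq3−eq2 (x²,y² cancel):
  -12.650·x − 145.844·y = 4020.385127
  -43.096·x + 40.350·y = 551.302493
det = -12.650·40.350 − -145.844·-43.096 = -6795.720524
x = (4020.385127·40.350 − -145.844·551.302493) / -6795.720524 = -35.702866
y = (-12.650·551.302493 − 4020.385127·-43.096) / -6795.720524 = -24.469597
|P − Q| = √((-35.702866 − 28.204)² + (-24.469597 − 36.549)²) = 88.359248

88.359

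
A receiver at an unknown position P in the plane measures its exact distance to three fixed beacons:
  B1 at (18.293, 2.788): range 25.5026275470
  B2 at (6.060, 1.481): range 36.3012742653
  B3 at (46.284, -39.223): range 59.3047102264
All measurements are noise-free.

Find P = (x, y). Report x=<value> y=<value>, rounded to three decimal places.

eq1: (x − 18.293)² + (y − 2.788)² = 25.5026275470²
eq2: (x − 6.060)² + (y − 1.481)² = 36.3012742653²
eq3: (x − 46.284)² + (y + 39.223)² = 59.3047102264²
eq3−eq2, eq3−eq1 (x²,y² cancel):
  -80.448·x + 81.408·y = -1442.469282
  -55.982·x + 84.022·y = -471.580949
det = -80.448·84.022 − 81.408·-55.982 = -2202.019200
x = (-1442.469282·84.022 − 81.408·-471.580949) / -2202.019200 = 37.605799
y = (-80.448·-471.580949 − -1442.469282·-55.982) / -2202.019200 = 19.443323

x=37.606 y=19.443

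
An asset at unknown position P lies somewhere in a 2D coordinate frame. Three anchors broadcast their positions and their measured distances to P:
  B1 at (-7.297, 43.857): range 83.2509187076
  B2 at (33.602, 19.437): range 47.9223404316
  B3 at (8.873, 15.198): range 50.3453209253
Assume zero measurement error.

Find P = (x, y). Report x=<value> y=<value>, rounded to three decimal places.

x=33.903 y=-28.484

eq1: (x + 7.297)² + (y − 43.857)² = 83.2509187076²
eq2: (x − 33.602)² + (y − 19.437)² = 47.9223404316²
eq3: (x − 8.873)² + (y − 15.198)² = 50.3453209253²
eq1−eq3, eq1−eq2 (x²,y² cancel):
  32.340·x − 57.318·y = 2729.090802
  81.798·x − 48.840·y = 4164.373468
det = 32.340·-48.840 − -57.318·81.798 = 3109.012164
x = (2729.090802·-48.840 − -57.318·4164.373468) / 3109.012164 = 33.902976
y = (32.340·4164.373468 − 2729.090802·81.798) / 3109.012164 = -28.484395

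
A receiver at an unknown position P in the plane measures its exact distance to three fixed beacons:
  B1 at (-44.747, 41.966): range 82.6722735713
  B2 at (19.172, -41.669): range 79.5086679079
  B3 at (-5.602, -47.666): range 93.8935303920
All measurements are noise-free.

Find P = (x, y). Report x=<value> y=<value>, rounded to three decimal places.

x=37.684 y=35.655

eq1: (x + 44.747)² + (y − 41.966)² = 82.6722735713²
eq2: (x − 19.172)² + (y + 41.669)² = 79.5086679079²
eq3: (x + 5.602)² + (y + 47.666)² = 93.8935303920²
eq3−eq2, eq3−eq1 (x²,y² cancel):
  49.548·x + 11.994·y = 2294.807962
  -78.290·x + 179.264·y = 3441.299437
det = 49.548·179.264 − 11.994·-78.290 = 9821.182932
x = (2294.807962·179.264 − 11.994·3441.299437) / 9821.182932 = 37.684005
y = (49.548·3441.299437 − 2294.807962·-78.290) / 9821.182932 = 35.654566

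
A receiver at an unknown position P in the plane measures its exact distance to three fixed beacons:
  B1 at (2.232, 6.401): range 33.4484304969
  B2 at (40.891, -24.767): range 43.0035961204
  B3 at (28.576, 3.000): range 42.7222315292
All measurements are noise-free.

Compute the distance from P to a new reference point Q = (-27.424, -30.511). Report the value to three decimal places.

25.633

eq1: (x − 2.232)² + (y − 6.401)² = 33.4484304969²
eq2: (x − 40.891)² + (y + 24.767)² = 43.0035961204²
eq3: (x − 28.576)² + (y − 3.000)² = 42.7222315292²
eq3−eq1, eq3−eq2 (x²,y² cancel):
  -52.688·x + 6.802·y = -73.241587
  24.630·x − 55.534·y = 1435.770182
det = -52.688·-55.534 − 6.802·24.630 = 2758.442132
x = (-73.241587·-55.534 − 6.802·1435.770182) / 2758.442132 = -2.065916
y = (-52.688·1435.770182 − -73.241587·24.630) / 2758.442132 = -26.770153
|P − Q| = √((-2.065916 − -27.424)² + (-26.770153 − -30.511)²) = 25.632525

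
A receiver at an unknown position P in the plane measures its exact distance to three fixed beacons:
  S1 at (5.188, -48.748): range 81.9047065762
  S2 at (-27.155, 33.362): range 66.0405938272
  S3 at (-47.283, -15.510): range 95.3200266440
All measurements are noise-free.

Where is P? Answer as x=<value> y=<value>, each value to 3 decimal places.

x=38.483 y=26.084

eq1: (x − 5.188)² + (y + 48.748)² = 81.9047065762²
eq2: (x + 27.155)² + (y − 33.362)² = 66.0405938272²
eq3: (x + 47.283)² + (y + 15.510)² = 95.3200266440²
eq2−eq1, eq2−eq3 (x²,y² cancel):
  64.686·x − 164.220·y = -1794.155147
  -40.256·x − 97.744·y = -4098.722326
det = 64.686·-97.744 − -164.220·-40.256 = -12933.508704
x = (-1794.155147·-97.744 − -164.220·-4098.722326) / -12933.508704 = 38.483314
y = (64.686·-4098.722326 − -1794.155147·-40.256) / -12933.508704 = 26.083832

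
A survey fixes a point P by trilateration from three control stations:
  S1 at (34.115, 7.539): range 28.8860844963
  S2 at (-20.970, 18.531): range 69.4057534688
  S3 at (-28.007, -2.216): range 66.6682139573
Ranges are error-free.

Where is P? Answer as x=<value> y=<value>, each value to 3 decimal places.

eq1: (x − 34.115)² + (y − 7.539)² = 28.8860844963²
eq2: (x + 20.970)² + (y − 18.531)² = 69.4057534688²
eq3: (x + 28.007)² + (y + 2.216)² = 66.6682139573²
eq2−eq3, eq2−eq1 (x²,y² cancel):
  -14.074·x − 41.494·y = 378.671706
  110.170·x − 21.984·y = 4420.283622
det = -14.074·-21.984 − -41.494·110.170 = 4880.796796
x = (378.671706·-21.984 − -41.494·4420.283622) / 4880.796796 = 35.873350
y = (-14.074·4420.283622 − 378.671706·110.170) / 4880.796796 = -21.293518

x=35.873 y=-21.294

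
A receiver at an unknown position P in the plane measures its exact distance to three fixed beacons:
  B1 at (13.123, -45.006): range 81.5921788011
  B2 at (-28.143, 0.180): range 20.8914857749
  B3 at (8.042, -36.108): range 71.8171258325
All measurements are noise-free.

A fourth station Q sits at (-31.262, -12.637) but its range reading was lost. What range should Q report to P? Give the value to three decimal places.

eq1: (x − 13.123)² + (y + 45.006)² = 81.5921788011²
eq2: (x + 28.143)² + (y − 0.180)² = 20.8914857749²
eq3: (x − 8.042)² + (y + 36.108)² = 71.8171258325²
eq3−eq2, eq3−eq1 (x²,y² cancel):
  -72.370·x + 72.576·y = 4144.844806
  10.162·x − 17.796·y = -670.292342
det = -72.370·-17.796 − 72.576·10.162 = 550.379208
x = (4144.844806·-17.796 − 72.576·-670.292342) / 550.379208 = -45.631304
y = (-72.370·-670.292342 − 4144.844806·10.162) / 550.379208 = 11.608621
|P − Q| = √((-45.631304 − -31.262)² + (11.608621 − -12.637)²) = 28.183809

28.184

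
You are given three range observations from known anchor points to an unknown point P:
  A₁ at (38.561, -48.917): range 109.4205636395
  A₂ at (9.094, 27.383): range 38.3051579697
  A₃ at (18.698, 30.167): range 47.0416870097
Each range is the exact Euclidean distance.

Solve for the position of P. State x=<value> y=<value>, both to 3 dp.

eq1: (x − 38.561)² + (y + 48.917)² = 109.4205636395²
eq2: (x − 9.094)² + (y − 27.383)² = 38.3051579697²
eq3: (x − 18.698)² + (y − 30.167)² = 47.0416870097²
eq3−eq2, eq3−eq1 (x²,y² cancel):
  -19.208·x − 5.568·y = 318.501622
  39.726·x − 158.168·y = -7139.778913
det = -19.208·-158.168 − -5.568·39.726 = 3259.285312
x = (318.501622·-158.168 − -5.568·-7139.778913) / 3259.285312 = -27.653625
y = (-19.208·-7139.778913 − 318.501622·39.726) / 3259.285312 = 38.194900

x=-27.654 y=38.195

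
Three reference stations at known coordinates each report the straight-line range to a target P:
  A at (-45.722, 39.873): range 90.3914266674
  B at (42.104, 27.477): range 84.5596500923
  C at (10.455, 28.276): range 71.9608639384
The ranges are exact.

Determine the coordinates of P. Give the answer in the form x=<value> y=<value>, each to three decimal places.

eq1: (x + 45.722)² + (y − 39.873)² = 90.3914266674²
eq2: (x − 42.104)² + (y − 27.477)² = 84.5596500923²
eq3: (x − 10.455)² + (y − 28.276)² = 71.9608639384²
eq2−eq3, eq2−eq1 (x²,y² cancel):
  -63.298·x + 1.598·y = 353.075341
  -175.652·x + 24.792·y = 132.349477
det = -63.298·24.792 − 1.598·-175.652 = -1288.592120
x = (353.075341·24.792 − 1.598·132.349477) / -1288.592120 = -6.628901
y = (-63.298·132.349477 − 353.075341·-175.652) / -1288.592120 = -41.627550

x=-6.629 y=-41.628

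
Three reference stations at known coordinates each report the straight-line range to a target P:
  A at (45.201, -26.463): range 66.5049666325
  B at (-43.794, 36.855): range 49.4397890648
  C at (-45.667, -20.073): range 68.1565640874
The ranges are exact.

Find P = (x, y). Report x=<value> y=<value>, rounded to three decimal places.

x=4.463 y=26.104

eq1: (x − 45.201)² + (y + 26.463)² = 66.5049666325²
eq2: (x + 43.794)² + (y − 36.855)² = 49.4397890648²
eq3: (x + 45.667)² + (y + 20.073)² = 68.1565640874²
eq2−eq3, eq2−eq1 (x²,y² cancel):
  -3.746·x − 113.856·y = -2988.829728
  177.990·x − 126.636·y = -2511.402535
det = -3.746·-126.636 − -113.856·177.990 = 20739.607896
x = (-2988.829728·-126.636 − -113.856·-2511.402535) / 20739.607896 = 4.462726
y = (-3.746·-2511.402535 − -2988.829728·177.990) / 20739.607896 = 26.104135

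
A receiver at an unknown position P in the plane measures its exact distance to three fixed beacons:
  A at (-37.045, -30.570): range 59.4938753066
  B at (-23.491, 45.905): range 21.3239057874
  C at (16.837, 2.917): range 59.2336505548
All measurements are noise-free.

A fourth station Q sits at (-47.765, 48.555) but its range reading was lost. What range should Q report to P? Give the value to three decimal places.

eq1: (x + 37.045)² + (y + 30.570)² = 59.4938753066²
eq2: (x + 23.491)² + (y − 45.905)² = 21.3239057874²
eq3: (x − 16.837)² + (y − 2.917)² = 59.2336505548²
eq1−eq2, eq1−eq3 (x²,y² cancel):
  27.108·x + 152.950·y = 3437.051422
  107.764·x + 66.974·y = -1983.967626
det = 27.108·66.974 − 152.950·107.764 = -14666.972608
x = (3437.051422·66.974 − 152.950·-1983.967626) / -14666.972608 = -36.383850
y = (27.108·-1983.967626 − 3437.051422·107.764) / -14666.972608 = 28.920202
|P − Q| = √((-36.383850 − -47.765)² + (28.920202 − 48.555)²) = 22.694843

22.695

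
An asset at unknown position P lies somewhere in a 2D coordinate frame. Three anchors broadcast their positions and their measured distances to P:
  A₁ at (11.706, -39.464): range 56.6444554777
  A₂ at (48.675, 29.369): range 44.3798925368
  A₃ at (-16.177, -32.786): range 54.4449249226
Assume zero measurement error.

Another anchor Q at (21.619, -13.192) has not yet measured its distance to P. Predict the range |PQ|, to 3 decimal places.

eq1: (x − 11.706)² + (y + 39.464)² = 56.6444554777²
eq2: (x − 48.675)² + (y − 29.369)² = 44.3798925368²
eq3: (x + 16.177)² + (y + 32.786)² = 54.4449249226²
eq1−eq2, eq1−eq3 (x²,y² cancel):
  73.938·x + 137.666·y = 2776.375529
  -55.766·x + 13.356·y = -113.476120
det = 73.938·13.356 − 137.666·-55.766 = 8664.598084
x = (2776.375529·13.356 − 137.666·-113.476120) / 8664.598084 = 6.082576
y = (73.938·-113.476120 − 2776.375529·-55.766) / 8664.598084 = 16.900629
|P − Q| = √((6.082576 − 21.619)² + (16.900629 − -13.192)²) = 33.866603

33.867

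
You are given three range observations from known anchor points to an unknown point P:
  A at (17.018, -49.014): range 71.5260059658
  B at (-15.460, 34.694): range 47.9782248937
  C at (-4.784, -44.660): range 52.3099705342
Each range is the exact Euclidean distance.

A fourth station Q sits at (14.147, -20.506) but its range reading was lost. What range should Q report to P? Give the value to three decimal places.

eq1: (x − 17.018)² + (y + 49.014)² = 71.5260059658²
eq2: (x + 15.460)² + (y − 34.694)² = 47.9782248937²
eq3: (x + 4.784)² + (y + 44.660)² = 52.3099705342²
eq2−eq1, eq2−eq3 (x²,y² cancel):
  64.956·x − 167.416·y = -1564.760181
  21.352·x − 158.708·y = 140.294067
det = 64.956·-158.708 − -167.416·21.352 = -6734.370416
x = (-1564.760181·-158.708 − -167.416·140.294067) / -6734.370416 = -40.364193
y = (64.956·140.294067 − -1564.760181·21.352) / -6734.370416 = -6.314429
|P − Q| = √((-40.364193 − 14.147)² + (-6.314429 − -20.506)²) = 56.328243

56.328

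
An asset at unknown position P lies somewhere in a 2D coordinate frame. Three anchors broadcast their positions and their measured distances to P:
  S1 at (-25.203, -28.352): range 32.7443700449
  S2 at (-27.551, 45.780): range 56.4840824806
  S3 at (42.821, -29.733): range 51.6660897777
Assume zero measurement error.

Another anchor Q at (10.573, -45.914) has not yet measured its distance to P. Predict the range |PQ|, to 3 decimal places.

eq1: (x + 25.203)² + (y + 28.352)² = 32.7443700449²
eq2: (x + 27.551)² + (y − 45.780)² = 56.4840824806²
eq3: (x − 42.821)² + (y + 29.733)² = 51.6660897777²
eq3−eq1, eq3−eq2 (x²,y² cancel):
  -136.048·x + 2.762·y = 318.528846
  -140.744·x + 151.026·y = -383.890070
det = -136.048·151.026 − 2.762·-140.744 = -20158.050320
x = (318.528846·151.026 − 2.762·-383.890070) / -20158.050320 = -2.439047
y = (-136.048·-383.890070 − 318.528846·-140.744) / -20158.050320 = -4.814875
|P − Q| = √((-2.439047 − 10.573)² + (-4.814875 − -45.914)²) = 43.109760

43.110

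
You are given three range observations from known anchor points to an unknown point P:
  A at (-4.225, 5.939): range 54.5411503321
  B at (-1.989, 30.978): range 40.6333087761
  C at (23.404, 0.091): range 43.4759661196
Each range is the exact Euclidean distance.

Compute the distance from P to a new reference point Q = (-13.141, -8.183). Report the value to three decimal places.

70.659

eq1: (x + 4.225)² + (y − 5.939)² = 54.5411503321²
eq2: (x + 1.989)² + (y − 30.978)² = 40.6333087761²
eq3: (x − 23.404)² + (y − 0.091)² = 43.4759661196²
eq3−eq2, eq3−eq1 (x²,y² cancel):
  -50.786·x + 61.774·y = 654.930956
  -55.258·x + 11.696·y = -1579.210601
det = -50.786·11.696 − 61.774·-55.258 = 2819.514636
x = (654.930956·11.696 − 61.774·-1579.210601) / 2819.514636 = 37.316433
y = (-50.786·-1579.210601 − 654.930956·-55.258) / 2819.514636 = 41.280851
|P − Q| = √((37.316433 − -13.141)² + (41.280851 − -8.183)²) = 70.658510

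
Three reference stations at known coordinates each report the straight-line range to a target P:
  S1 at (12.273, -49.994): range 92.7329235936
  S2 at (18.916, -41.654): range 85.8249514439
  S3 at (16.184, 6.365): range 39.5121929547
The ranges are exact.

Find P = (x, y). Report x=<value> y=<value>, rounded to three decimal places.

x=-1.467 y=41.715

eq1: (x − 12.273)² + (y + 49.994)² = 92.7329235936²
eq2: (x − 18.916)² + (y + 41.654)² = 85.8249514439²
eq3: (x − 16.184)² + (y − 6.365)² = 39.5121929547²
eq3−eq2, eq3−eq1 (x²,y² cancel):
  5.464·x − 96.038·y = -4014.273207
  -7.822·x − 112.718·y = -4690.590242
det = 5.464·-112.718 − -96.038·-7.822 = -1367.100388
x = (-4014.273207·-112.718 − -96.038·-4690.590242) / -1367.100388 = -1.467297
y = (5.464·-4690.590242 − -4014.273207·-7.822) / -1367.100388 = 41.715320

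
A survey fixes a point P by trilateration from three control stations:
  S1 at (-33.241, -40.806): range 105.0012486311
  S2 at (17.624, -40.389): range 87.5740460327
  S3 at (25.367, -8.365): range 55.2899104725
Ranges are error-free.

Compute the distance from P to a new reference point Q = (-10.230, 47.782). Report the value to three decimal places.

34.705

eq1: (x + 33.241)² + (y + 40.806)² = 105.0012486311²
eq2: (x − 17.624)² + (y + 40.389)² = 87.5740460327²
eq3: (x − 25.367)² + (y + 8.365)² = 55.2899104725²
eq1−eq3, eq1−eq2 (x²,y² cancel):
  117.216·x + 64.882·y = 5911.652211
  101.730·x + 0.834·y = 2527.831656
det = 117.216·0.834 − 64.882·101.730 = -6502.687716
x = (5911.652211·0.834 − 64.882·2527.831656) / -6502.687716 = 24.463801
y = (117.216·2527.831656 − 5911.652211·101.730) / -6502.687716 = 46.917533
|P − Q| = √((24.463801 − -10.230)² + (46.917533 − 47.782)²) = 34.704569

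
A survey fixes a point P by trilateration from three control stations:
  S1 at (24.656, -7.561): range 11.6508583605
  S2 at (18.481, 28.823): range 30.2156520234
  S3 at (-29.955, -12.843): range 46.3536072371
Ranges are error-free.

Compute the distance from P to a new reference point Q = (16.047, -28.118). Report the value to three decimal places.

eq1: (x − 24.656)² + (y + 7.561)² = 11.6508583605²
eq2: (x − 18.481)² + (y − 28.823)² = 30.2156520234²
eq3: (x + 29.955)² + (y + 12.843)² = 46.3536072371²
eq2−eq1, eq2−eq3 (x²,y² cancel):
  12.350·x − 72.768·y = 270.017494
  -96.872·x − 83.332·y = -1345.739293
det = 12.350·-83.332 − -72.768·-96.872 = -8078.331896
x = (270.017494·-83.332 − -72.768·-1345.739293) / -8078.331896 = 14.907515
y = (12.350·-1345.739293 − 270.017494·-96.872) / -8078.331896 = -1.180597
|P − Q| = √((14.907515 − 16.047)² + (-1.180597 − -28.118)²) = 26.961493

26.961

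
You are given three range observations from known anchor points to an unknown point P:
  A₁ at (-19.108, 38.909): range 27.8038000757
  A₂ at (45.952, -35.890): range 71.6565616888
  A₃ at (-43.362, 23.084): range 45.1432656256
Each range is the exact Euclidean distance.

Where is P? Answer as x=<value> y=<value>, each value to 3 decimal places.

eq1: (x + 19.108)² + (y − 38.909)² = 27.8038000757²
eq2: (x − 45.952)² + (y + 35.890)² = 71.6565616888²
eq3: (x + 43.362)² + (y − 23.084)² = 45.1432656256²
eq2−eq3, eq2−eq1 (x²,y² cancel):
  -178.628·x + 117.948·y = 2110.204098
  -130.120·x + 149.598·y = 2840.959075
det = -178.628·149.598 − 117.948·-130.120 = -11374.997784
x = (2110.204098·149.598 − 117.948·2840.959075) / -11374.997784 = 1.705770
y = (-178.628·2840.959075 − 2110.204098·-130.120) / -11374.997784 = 20.474297

x=1.706 y=20.474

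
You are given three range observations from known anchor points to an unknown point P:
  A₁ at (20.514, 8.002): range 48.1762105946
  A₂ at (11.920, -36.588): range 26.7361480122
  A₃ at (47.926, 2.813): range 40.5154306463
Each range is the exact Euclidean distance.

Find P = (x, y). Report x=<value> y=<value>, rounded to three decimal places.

eq1: (x − 20.514)² + (y − 8.002)² = 48.1762105946²
eq2: (x − 11.920)² + (y + 36.588)² = 26.7361480122²
eq3: (x − 47.926)² + (y − 2.813)² = 40.5154306463²
eq3−eq1, eq3−eq2 (x²,y² cancel):
  -54.824·x + 10.378·y = -2499.405392
  -72.012·x − 78.802·y = 102.632209
det = -54.824·-78.802 − 10.378·-72.012 = 5067.581384
x = (-2499.405392·-78.802 − 10.378·102.632209) / 5067.581384 = 38.656119
y = (-54.824·102.632209 − -2499.405392·-72.012) / 5067.581384 = -36.627708

x=38.656 y=-36.628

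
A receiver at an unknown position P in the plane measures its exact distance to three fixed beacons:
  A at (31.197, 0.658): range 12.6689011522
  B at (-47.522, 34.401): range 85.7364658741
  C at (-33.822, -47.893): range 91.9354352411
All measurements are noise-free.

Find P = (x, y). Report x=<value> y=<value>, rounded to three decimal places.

eq1: (x − 31.197)² + (y − 0.658)² = 12.6689011522²
eq2: (x + 47.522)² + (y − 34.401)² = 85.7364658741²
eq3: (x + 33.822)² + (y + 47.893)² = 91.9354352411²
eq1−eq3, eq1−eq2 (x²,y² cancel):
  -130.038·x − 97.102·y = -5827.641837
  -157.438·x + 67.486·y = -4722.157012
det = -130.038·67.486 − -97.102·-157.438 = -24063.289144
x = (-5827.641837·67.486 − -97.102·-4722.157012) / -24063.289144 = 35.398948
y = (-130.038·-4722.157012 − -5827.641837·-157.438) / -24063.289144 = 12.609765

x=35.399 y=12.610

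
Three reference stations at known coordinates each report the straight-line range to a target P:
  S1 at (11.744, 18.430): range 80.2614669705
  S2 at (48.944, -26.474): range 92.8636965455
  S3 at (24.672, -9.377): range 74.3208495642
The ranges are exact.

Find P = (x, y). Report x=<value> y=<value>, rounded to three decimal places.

eq1: (x − 11.744)² + (y − 18.430)² = 80.2614669705²
eq2: (x − 48.944)² + (y + 26.474)² = 92.8636965455²
eq3: (x − 24.672)² + (y + 9.377)² = 74.3208495642²
eq2−eq1, eq2−eq3 (x²,y² cancel):
  -74.400·x + 89.808·y = -437.038320
  -48.544·x + 34.194·y = 700.325357
det = -74.400·34.194 − 89.808·-48.544 = 1815.605952
x = (-437.038320·34.194 − 89.808·700.325357) / 1815.605952 = -42.872137
y = (-74.400·700.325357 − -437.038320·-48.544) / 1815.605952 = -40.383099

x=-42.872 y=-40.383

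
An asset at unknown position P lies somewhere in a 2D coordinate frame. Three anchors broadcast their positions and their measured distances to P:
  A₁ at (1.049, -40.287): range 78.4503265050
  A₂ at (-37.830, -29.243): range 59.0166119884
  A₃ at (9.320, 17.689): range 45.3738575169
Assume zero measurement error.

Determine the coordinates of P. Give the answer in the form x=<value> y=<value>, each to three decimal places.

x=-34.442 y=29.676

eq1: (x − 1.049)² + (y + 40.287)² = 78.4503265050²
eq2: (x + 37.830)² + (y + 29.243)² = 59.0166119884²
eq3: (x − 9.320)² + (y − 17.689)² = 45.3738575169²
eq3−eq2, eq3−eq1 (x²,y² cancel):
  -94.300·x − 93.864·y = 462.325283
  -16.542·x − 115.952·y = -2871.287134
det = -94.300·-115.952 − -93.864·-16.542 = 9381.575312
x = (462.325283·-115.952 − -93.864·-2871.287134) / 9381.575312 = -34.441768
y = (-94.300·-2871.287134 − 462.325283·-16.542) / 9381.575312 = 29.676270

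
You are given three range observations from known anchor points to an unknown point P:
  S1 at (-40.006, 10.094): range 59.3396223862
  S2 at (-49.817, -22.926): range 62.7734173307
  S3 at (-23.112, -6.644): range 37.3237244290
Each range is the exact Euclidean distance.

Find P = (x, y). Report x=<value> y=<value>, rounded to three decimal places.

x=12.693 y=-17.182

eq1: (x + 40.006)² + (y − 10.094)² = 59.3396223862²
eq2: (x + 49.817)² + (y + 22.926)² = 62.7734173307²
eq3: (x + 23.112)² + (y + 6.644)² = 37.3237244290²
eq1−eq3, eq1−eq2 (x²,y² cancel):
  33.788·x − 33.476·y = 1004.068788
  -19.622·x − 66.040·y = 885.654955
det = 33.788·-66.040 − -33.476·-19.622 = -2888.225592
x = (1004.068788·-66.040 − -33.476·885.654955) / -2888.225592 = 12.693093
y = (33.788·885.654955 − 1004.068788·-19.622) / -2888.225592 = -17.182296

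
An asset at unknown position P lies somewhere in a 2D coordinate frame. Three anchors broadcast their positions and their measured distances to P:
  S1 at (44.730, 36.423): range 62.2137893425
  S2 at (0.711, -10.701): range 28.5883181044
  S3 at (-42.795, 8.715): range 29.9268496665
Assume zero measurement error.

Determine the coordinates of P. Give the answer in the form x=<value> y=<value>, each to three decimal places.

x=-13.371 y=14.178

eq1: (x − 44.730)² + (y − 36.423)² = 62.2137893425²
eq2: (x − 0.711)² + (y + 10.701)² = 28.5883181044²
eq3: (x + 42.795)² + (y − 8.715)² = 29.9268496665²
eq1−eq3, eq1−eq2 (x²,y² cancel):
  -175.050·x − 55.416·y = 1554.894674
  -88.038·x − 94.248·y = -159.127255
det = -175.050·-94.248 − -55.416·-88.038 = 11619.398592
x = (1554.894674·-94.248 − -55.416·-159.127255) / 11619.398592 = -13.371080
y = (-175.050·-159.127255 − 1554.894674·-88.038) / 11619.398592 = 14.178448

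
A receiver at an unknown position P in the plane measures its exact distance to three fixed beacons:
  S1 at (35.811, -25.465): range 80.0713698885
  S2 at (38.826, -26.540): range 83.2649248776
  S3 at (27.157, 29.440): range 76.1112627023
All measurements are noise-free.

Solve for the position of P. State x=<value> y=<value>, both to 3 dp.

eq1: (x − 35.811)² + (y + 25.465)² = 80.0713698885²
eq2: (x − 38.826)² + (y + 26.540)² = 83.2649248776²
eq3: (x − 27.157)² + (y − 29.440)² = 76.1112627023²
eq1−eq3, eq1−eq2 (x²,y² cancel):
  -17.308·x + 109.810·y = 291.822269
  6.030·x − 2.150·y = -240.687509
det = -17.308·-2.150 − 109.810·6.030 = -624.942100
x = (291.822269·-2.150 − 109.810·-240.687509) / -624.942100 = -41.287789
y = (-17.308·-240.687509 − 291.822269·6.030) / -624.942100 = -3.850166

x=-41.288 y=-3.850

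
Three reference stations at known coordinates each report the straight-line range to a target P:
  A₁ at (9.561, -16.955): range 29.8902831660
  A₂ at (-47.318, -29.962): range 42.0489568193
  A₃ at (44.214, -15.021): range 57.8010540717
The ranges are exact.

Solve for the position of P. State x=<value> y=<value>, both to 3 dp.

eq1: (x − 9.561)² + (y + 16.955)² = 29.8902831660²
eq2: (x + 47.318)² + (y + 29.962)² = 42.0489568193²
eq3: (x − 44.214)² + (y + 15.021)² = 57.8010540717²
eq3−eq2, eq3−eq1 (x²,y² cancel):
  -183.064·x − 29.882·y = 2529.053413
  -69.306·x − 3.868·y = 645.909333
det = -183.064·-3.868 − -29.882·-69.306 = -1362.910340
x = (2529.053413·-3.868 − -29.882·645.909333) / -1362.910340 = -6.984087
y = (-183.064·645.909333 − 2529.053413·-69.306) / -1362.910340 = -41.848556

x=-6.984 y=-41.849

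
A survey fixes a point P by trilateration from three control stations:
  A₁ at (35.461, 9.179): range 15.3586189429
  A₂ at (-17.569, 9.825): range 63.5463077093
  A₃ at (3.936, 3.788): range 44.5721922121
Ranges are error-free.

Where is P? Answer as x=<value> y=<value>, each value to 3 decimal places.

eq1: (x − 35.461)² + (y − 9.179)² = 15.3586189429²
eq2: (x + 17.569)² + (y − 9.825)² = 63.5463077093²
eq3: (x − 3.936)² + (y − 3.788)² = 44.5721922121²
eq2−eq3, eq2−eq1 (x²,y² cancel):
  43.010·x − 12.074·y = 1676.093559
  106.060·x − 1.292·y = 4738.782224
det = 43.010·-1.292 − -12.074·106.060 = 1224.999520
x = (1676.093559·-1.292 − -12.074·4738.782224) / 1224.999520 = 44.939237
y = (43.010·4738.782224 − 1676.093559·106.060) / 1224.999520 = 21.264123

x=44.939 y=21.264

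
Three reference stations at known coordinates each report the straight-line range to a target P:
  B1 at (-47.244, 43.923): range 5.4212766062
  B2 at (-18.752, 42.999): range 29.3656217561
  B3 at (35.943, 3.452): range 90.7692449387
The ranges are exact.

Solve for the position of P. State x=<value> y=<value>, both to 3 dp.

x=-47.775 y=38.528

eq1: (x + 47.244)² + (y − 43.923)² = 5.4212766062²
eq2: (x + 18.752)² + (y − 42.999)² = 29.3656217561²
eq3: (x − 35.943)² + (y − 3.452)² = 90.7692449387²
eq3−eq2, eq3−eq1 (x²,y² cancel):
  -109.390·x + 79.094·y = 8273.452038
  -166.374·x + 80.942·y = 11067.075499
det = -109.390·80.942 − 79.094·-166.374 = 4304.939776
x = (8273.452038·80.942 − 79.094·11067.075499) / 4304.939776 = -47.775236
y = (-109.390·11067.075499 − 8273.452038·-166.374) / 4304.939776 = 38.527814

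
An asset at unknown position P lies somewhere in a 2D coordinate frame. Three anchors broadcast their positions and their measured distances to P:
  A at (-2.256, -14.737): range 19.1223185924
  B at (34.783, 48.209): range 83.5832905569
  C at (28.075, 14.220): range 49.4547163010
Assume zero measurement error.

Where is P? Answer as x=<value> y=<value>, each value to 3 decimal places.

x=7.907 y=-30.935

eq1: (x + 2.256)² + (y + 14.737)² = 19.1223185924²
eq2: (x − 34.783)² + (y − 48.209)² = 83.5832905569²
eq3: (x − 28.075)² + (y − 14.220)² = 49.4547163010²
eq2−eq1, eq2−eq3 (x²,y² cancel):
  -74.078·x − 125.892·y = 3308.807327
  -13.416·x − 67.978·y = 1996.846751
det = -74.078·-67.978 − -125.892·-13.416 = 3346.707212
x = (3308.807327·-67.978 − -125.892·1996.846751) / 3346.707212 = 7.906556
y = (-74.078·1996.846751 − 3308.807327·-13.416) / 3346.707212 = -30.935319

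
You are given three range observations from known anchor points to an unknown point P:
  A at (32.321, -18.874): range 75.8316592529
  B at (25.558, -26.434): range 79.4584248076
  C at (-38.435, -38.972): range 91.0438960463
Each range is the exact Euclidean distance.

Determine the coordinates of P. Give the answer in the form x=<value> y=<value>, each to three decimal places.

eq1: (x − 32.321)² + (y + 18.874)² = 75.8316592529²
eq2: (x − 25.558)² + (y + 26.434)² = 79.4584248076²
eq3: (x + 38.435)² + (y + 38.972)² = 91.0438960463²
eq2−eq1, eq2−eq3 (x²,y² cancel):
  13.526·x + 15.120·y = 612.107925
  -127.986·x − 25.076·y = -331.251445
det = 13.526·-25.076 − 15.120·-127.986 = 1595.970344
x = (612.107925·-25.076 − 15.120·-331.251445) / 1595.970344 = -6.479254
y = (13.526·-331.251445 − 612.107925·-127.986) / 1595.970344 = 46.279518

x=-6.479 y=46.280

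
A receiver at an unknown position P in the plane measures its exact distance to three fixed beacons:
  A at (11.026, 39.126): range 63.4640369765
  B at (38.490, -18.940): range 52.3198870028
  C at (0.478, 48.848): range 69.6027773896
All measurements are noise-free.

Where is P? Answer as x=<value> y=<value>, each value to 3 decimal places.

x=-13.829 y=-19.269

eq1: (x − 11.026)² + (y − 39.126)² = 63.4640369765²
eq2: (x − 38.490)² + (y + 18.940)² = 52.3198870028²
eq3: (x − 0.478)² + (y − 48.848)² = 69.6027773896²
eq3−eq2, eq3−eq1 (x²,y² cancel):
  76.024·x − 135.576·y = 1561.024156
  21.096·x − 19.444·y = 82.923595
det = 76.024·-19.444 − -135.576·21.096 = 1381.900640
x = (1561.024156·-19.444 − -135.576·82.923595) / 1381.900640 = -13.828856
y = (76.024·82.923595 − 1561.024156·21.096) / 1381.900640 = -19.268522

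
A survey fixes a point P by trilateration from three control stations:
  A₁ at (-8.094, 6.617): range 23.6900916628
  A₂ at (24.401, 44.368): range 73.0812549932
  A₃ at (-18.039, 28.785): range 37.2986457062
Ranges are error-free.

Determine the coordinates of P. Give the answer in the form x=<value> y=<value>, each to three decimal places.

eq1: (x + 8.094)² + (y − 6.617)² = 23.6900916628²
eq2: (x − 24.401)² + (y − 44.368)² = 73.0812549932²
eq3: (x + 18.039)² + (y − 28.785)² = 37.2986457062²
eq1−eq3, eq1−eq2 (x²,y² cancel):
  -19.890·x + 44.336·y = 214.715692
  64.990·x + 75.502·y = -2325.018688
det = -19.890·75.502 − 44.336·64.990 = -4383.131420
x = (214.715692·75.502 − 44.336·-2325.018688) / -4383.131420 = -27.216499
y = (-19.890·-2325.018688 − 214.715692·64.990) / -4383.131420 = -7.366936

x=-27.216 y=-7.367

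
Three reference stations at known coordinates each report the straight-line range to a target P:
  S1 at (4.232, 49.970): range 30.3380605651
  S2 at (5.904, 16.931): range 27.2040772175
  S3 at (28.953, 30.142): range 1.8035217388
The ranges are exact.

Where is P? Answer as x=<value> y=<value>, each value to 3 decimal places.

x=28.611 y=31.913

eq1: (x − 4.232)² + (y − 49.970)² = 30.3380605651²
eq2: (x − 5.904)² + (y − 16.931)² = 27.2040772175²
eq3: (x − 28.953)² + (y − 30.142)² = 1.8035217388²
eq1−eq3, eq1−eq2 (x²,y² cancel):
  49.442·x − 39.656·y = 149.050877
  3.344·x − 66.078·y = -2013.058645
det = 49.442·-66.078 − -39.656·3.344 = -3134.418812
x = (149.050877·-66.078 − -39.656·-2013.058645) / -3134.418812 = 28.610994
y = (49.442·-2013.058645 − 149.050877·3.344) / -3134.418812 = 31.912797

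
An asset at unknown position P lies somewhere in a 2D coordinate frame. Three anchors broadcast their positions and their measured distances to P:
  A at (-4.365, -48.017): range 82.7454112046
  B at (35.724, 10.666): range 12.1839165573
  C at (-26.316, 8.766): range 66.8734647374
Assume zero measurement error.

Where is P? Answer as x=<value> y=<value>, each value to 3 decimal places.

eq1: (x + 4.365)² + (y + 48.017)² = 82.7454112046²
eq2: (x − 35.724)² + (y − 10.666)² = 12.1839165573²
eq3: (x + 26.316)² + (y − 8.766)² = 66.8734647374²
eq1−eq2, eq1−eq3 (x²,y² cancel):
  80.178·x + 117.366·y = 5763.637471
  -43.902·x + 113.566·y = 819.431887
det = 80.178·113.566 − 117.366·-43.902 = 14258.096880
x = (5763.637471·113.566 − 117.366·819.431887) / 14258.096880 = 39.162296
y = (80.178·819.431887 − 5763.637471·-43.902) / 14258.096880 = 22.354710

x=39.162 y=22.355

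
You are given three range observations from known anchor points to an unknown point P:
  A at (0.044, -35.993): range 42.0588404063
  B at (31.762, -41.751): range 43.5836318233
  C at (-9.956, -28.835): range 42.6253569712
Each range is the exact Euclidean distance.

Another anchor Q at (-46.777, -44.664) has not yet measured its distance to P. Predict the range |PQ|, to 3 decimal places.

81.426

eq1: (x − 0.044)² + (y + 35.993)² = 42.0588404063²
eq2: (x − 31.762)² + (y + 41.751)² = 43.5836318233²
eq3: (x + 9.956)² + (y + 28.835)² = 42.6253569712²
eq3−eq2, eq3−eq1 (x²,y² cancel):
  83.436·x − 25.832·y = 1738.779578
  20.000·x − 14.316·y = 412.893825
det = 83.436·-14.316 − -25.832·20.000 = -677.829776
x = (1738.779578·-14.316 − -25.832·412.893825) / -677.829776 = 20.988301
y = (83.436·412.893825 − 1738.779578·20.000) / -677.829776 = 0.480036
|P − Q| = √((20.988301 − -46.777)² + (0.480036 − -44.664)²) = 81.425548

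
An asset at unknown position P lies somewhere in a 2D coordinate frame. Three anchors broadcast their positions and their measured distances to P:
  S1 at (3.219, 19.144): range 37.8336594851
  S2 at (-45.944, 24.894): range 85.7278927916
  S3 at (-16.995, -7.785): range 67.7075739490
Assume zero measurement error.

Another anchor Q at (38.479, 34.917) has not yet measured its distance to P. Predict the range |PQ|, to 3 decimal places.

5.771

eq1: (x − 3.219)² + (y − 19.144)² = 37.8336594851²
eq2: (x + 45.944)² + (y − 24.894)² = 85.7278927916²
eq3: (x + 16.995)² + (y + 7.785)² = 67.7075739490²
eq3−eq2, eq3−eq1 (x²,y² cancel):
  -57.898·x + 65.358·y = -383.829910
  40.428·x + 53.858·y = 3180.348227
det = -57.898·53.858 − 65.358·40.428 = -5760.563708
x = (-383.829910·53.858 − 65.358·3180.348227) / -5760.563708 = 39.672074
y = (-57.898·3180.348227 − -383.829910·40.428) / -5760.563708 = 29.271150
|P − Q| = √((39.672074 − 38.479)² + (29.271150 − 34.917)²) = 5.770532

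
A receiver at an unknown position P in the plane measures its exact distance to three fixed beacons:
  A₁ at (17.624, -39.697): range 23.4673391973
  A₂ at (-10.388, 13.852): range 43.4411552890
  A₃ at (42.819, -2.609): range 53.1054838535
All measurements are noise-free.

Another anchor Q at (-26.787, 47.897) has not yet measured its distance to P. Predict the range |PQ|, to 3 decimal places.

80.415

eq1: (x − 17.624)² + (y + 39.697)² = 23.4673391973²
eq2: (x + 10.388)² + (y − 13.852)² = 43.4411552890²
eq3: (x − 42.819)² + (y + 2.609)² = 53.1054838535²
eq2−eq1, eq2−eq3 (x²,y² cancel):
  56.024·x − 107.098·y = 2923.086701
  106.414·x − 32.922·y = 607.426752
det = 56.024·-32.922 − -107.098·106.414 = 9552.304444
x = (2923.086701·-32.922 − -107.098·607.426752) / 9552.304444 = -3.264099
y = (56.024·607.426752 − 2923.086701·106.414) / 9552.304444 = -29.001051
|P − Q| = √((-3.264099 − -26.787)² + (-29.001051 − 47.897)²) = 80.415404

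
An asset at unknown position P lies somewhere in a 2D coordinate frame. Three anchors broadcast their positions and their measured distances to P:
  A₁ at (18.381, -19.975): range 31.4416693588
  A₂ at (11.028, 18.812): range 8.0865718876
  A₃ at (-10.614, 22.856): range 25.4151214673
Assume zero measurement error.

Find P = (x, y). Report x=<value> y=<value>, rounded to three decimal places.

x=11.736 y=10.756

eq1: (x − 18.381)² + (y + 19.975)² = 31.4416693588²
eq2: (x − 11.028)² + (y − 18.812)² = 8.0865718876²
eq3: (x + 10.614)² + (y − 22.856)² = 25.4151214673²
eq3−eq2, eq3−eq1 (x²,y² cancel):
  43.284·x − 8.088·y = 420.990150
  57.990·x − 85.662·y = -240.842119
det = 43.284·-85.662 − -8.088·57.990 = -3238.770888
x = (420.990150·-85.662 − -8.088·-240.842119) / -3238.770888 = 11.736177
y = (43.284·-240.842119 − 420.990150·57.990) / -3238.770888 = 10.756497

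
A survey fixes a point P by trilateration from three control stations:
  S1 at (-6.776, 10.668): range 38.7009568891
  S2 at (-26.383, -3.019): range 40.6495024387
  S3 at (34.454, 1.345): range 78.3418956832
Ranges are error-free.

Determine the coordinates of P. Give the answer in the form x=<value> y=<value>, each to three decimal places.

x=-35.511 y=36.592

eq1: (x + 6.776)² + (y − 10.668)² = 38.7009568891²
eq2: (x + 26.383)² + (y + 3.019)² = 40.6495024387²
eq3: (x − 34.454)² + (y − 1.345)² = 78.3418956832²
eq2−eq1, eq2−eq3 (x²,y² cancel):
  39.214·x + 27.374·y = -390.838666
  121.674·x + 8.728·y = -4001.360480
det = 39.214·8.728 − 27.374·121.674 = -2988.444284
x = (-390.838666·8.728 − 27.374·-4001.360480) / -2988.444284 = -35.510785
y = (39.214·-4001.360480 − -390.838666·121.674) / -2988.444284 = 36.592433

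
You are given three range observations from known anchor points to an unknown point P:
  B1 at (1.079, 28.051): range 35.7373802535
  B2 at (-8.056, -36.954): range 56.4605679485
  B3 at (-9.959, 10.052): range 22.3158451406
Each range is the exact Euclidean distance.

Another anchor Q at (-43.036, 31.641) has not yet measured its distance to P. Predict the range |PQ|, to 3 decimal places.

20.675

eq1: (x − 1.079)² + (y − 28.051)² = 35.7373802535²
eq2: (x + 8.056)² + (y + 36.954)² = 56.4605679485²
eq3: (x + 9.959)² + (y − 10.052)² = 22.3158451406²
eq2−eq1, eq2−eq3 (x²,y² cancel):
  18.270·x + 130.010·y = 1268.160976
  -3.806·x + 94.012·y = 1459.525922
det = 18.270·94.012 − 130.010·-3.806 = 2212.417300
x = (1268.160976·94.012 − 130.010·1459.525922) / 2212.417300 = -31.879436
y = (18.270·1459.525922 − 1268.160976·-3.806) / 2212.417300 = 14.234276
|P − Q| = √((-31.879436 − -43.036)² + (14.234276 − 31.641)²) = 20.675177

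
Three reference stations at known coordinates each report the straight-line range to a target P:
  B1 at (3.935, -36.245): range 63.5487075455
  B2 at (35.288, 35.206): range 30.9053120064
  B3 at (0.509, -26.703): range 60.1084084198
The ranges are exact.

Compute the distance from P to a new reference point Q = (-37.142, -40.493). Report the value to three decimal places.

eq1: (x − 3.935)² + (y + 36.245)² = 63.5487075455²
eq2: (x − 35.288)² + (y − 35.206)² = 30.9053120064²
eq3: (x − 0.509)² + (y + 26.703)² = 60.1084084198²
eq3−eq2, eq3−eq1 (x²,y² cancel):
  69.558·x + 123.818·y = 4429.278543
  6.852·x − 19.084·y = 190.457492
det = 69.558·-19.084 − 123.818·6.852 = -2175.845808
x = (4429.278543·-19.084 − 123.818·190.457492) / -2175.845808 = 49.686617
y = (69.558·190.457492 − 4429.278543·6.852) / -2175.845808 = 7.859736
|P − Q| = √((49.686617 − -37.142)² + (7.859736 − -40.493)²) = 99.384082

99.384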